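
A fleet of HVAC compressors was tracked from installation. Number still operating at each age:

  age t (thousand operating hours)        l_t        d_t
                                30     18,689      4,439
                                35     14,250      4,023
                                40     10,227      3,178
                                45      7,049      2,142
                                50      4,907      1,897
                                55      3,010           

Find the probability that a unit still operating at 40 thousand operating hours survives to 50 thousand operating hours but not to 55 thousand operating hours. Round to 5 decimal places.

This is the probability of reaching 50 but not 55, conditional on being operational at 40: (l_50 − l_55) / l_40.
= (4,907 − 3,010) / 10,227 = 1,897 / 10,227 = 0.185489.

0.18549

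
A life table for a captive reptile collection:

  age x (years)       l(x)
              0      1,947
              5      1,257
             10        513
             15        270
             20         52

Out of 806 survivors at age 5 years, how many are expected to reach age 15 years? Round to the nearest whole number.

173

The relevant probability is 270/1,257 = 0.214797.
Expected number = 806 × 0.214797 = 173.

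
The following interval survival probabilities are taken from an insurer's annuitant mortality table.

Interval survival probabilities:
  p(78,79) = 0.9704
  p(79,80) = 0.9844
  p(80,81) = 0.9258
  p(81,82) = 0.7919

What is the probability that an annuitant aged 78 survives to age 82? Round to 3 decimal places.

0.700

P(survive 78→82) = 0.9704 × 0.9844 × 0.9258 × 0.7919.
= 0.700342.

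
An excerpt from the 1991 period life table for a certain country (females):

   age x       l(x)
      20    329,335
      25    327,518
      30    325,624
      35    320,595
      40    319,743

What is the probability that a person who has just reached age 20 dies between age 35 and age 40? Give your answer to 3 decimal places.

0.003

This is the probability of reaching 35 but not 40, conditional on being alive at 20: (l(35) − l(40)) / l(20).
= (320,595 − 319,743) / 329,335 = 852 / 329,335 = 0.002587.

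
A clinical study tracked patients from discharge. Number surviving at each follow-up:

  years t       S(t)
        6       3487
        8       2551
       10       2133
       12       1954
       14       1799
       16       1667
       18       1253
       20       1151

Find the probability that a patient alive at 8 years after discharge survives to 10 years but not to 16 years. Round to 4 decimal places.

0.1827

This is the probability of reaching 10 but not 16, conditional on being alive at 8: (S(10) − S(16)) / S(8).
= (2133 − 1667) / 2551 = 466 / 2551 = 0.182673.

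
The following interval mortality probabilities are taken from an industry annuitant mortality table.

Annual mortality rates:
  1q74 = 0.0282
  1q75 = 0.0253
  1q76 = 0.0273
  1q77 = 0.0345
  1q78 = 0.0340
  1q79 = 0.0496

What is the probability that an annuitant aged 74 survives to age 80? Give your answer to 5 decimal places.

0.81670

The overall survival probability is (1 − 0.0282) × (1 − 0.0253) × (1 − 0.0273) × (1 − 0.0345) × (1 − 0.0340) × (1 − 0.0496).
= 0.9718 × 0.9747 × 0.9727 × 0.9655 × 0.9660 × 0.9504 = 0.816700.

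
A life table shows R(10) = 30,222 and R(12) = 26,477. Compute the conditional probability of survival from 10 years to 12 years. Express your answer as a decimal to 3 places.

0.876

The conditional survival probability is R(12)/R(10) = 26,477/30,222 = 0.876084.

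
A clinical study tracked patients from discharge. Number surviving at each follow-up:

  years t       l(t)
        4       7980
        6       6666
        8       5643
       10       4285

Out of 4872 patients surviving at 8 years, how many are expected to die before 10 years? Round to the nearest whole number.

The relevant probability is 1 − 4285/5643 = 0.240652.
Expected number = 4872 × 0.240652 = 1172.

1172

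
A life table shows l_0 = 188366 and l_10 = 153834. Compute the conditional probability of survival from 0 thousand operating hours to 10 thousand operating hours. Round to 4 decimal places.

0.8167

The conditional survival probability is l_10/l_0 = 153834/188366 = 0.816676.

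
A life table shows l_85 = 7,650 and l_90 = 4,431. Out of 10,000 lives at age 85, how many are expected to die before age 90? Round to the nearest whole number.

The relevant probability is 1 − 4,431/7,650 = 0.420784.
Expected number = 10,000 × 0.420784 = 4208.

4208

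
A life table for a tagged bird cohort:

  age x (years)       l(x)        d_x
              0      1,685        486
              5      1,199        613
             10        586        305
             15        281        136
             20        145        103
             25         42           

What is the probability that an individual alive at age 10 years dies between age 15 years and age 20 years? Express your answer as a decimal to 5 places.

This is the probability of reaching 15 but not 20, conditional on being alive at 10: (l(15) − l(20)) / l(10).
= (281 − 145) / 586 = 136 / 586 = 0.232082.

0.23208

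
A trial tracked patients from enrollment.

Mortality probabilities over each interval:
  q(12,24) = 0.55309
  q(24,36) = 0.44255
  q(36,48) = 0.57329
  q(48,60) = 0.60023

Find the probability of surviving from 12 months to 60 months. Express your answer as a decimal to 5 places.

Chaining the interval survival probabilities: (1 − 0.55309) × (1 − 0.44255) × (1 − 0.57329) × (1 − 0.60023).
= 0.44691 × 0.55745 × 0.42671 × 0.39977 = 0.042498.

0.04250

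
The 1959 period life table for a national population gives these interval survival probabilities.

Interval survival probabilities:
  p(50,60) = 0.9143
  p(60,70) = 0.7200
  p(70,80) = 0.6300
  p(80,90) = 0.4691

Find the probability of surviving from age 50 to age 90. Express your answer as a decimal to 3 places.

0.195

Survival from 50 to 90 is the product of surviving each interval: 0.9143 × 0.7200 × 0.6300 × 0.4691.
= 0.194548.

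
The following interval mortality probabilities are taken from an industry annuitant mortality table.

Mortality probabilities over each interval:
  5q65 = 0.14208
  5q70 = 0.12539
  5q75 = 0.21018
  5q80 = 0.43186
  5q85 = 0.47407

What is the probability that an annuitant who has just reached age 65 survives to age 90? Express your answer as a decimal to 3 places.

The overall survival probability is (1 − 0.14208) × (1 − 0.12539) × (1 − 0.21018) × (1 − 0.43186) × (1 − 0.47407).
= 0.85792 × 0.87461 × 0.78982 × 0.56814 × 0.52593 = 0.177081.

0.177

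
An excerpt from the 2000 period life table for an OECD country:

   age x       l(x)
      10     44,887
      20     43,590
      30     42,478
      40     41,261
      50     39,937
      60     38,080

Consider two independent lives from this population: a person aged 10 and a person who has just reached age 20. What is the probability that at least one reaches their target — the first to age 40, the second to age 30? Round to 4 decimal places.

p₁ = l(40)/l(10) = 41,261/44,887 = 0.919219; p₂ = l(30)/l(20) = 42,478/43,590 = 0.974490.
P(at least one) = 1 − (1−p₁)(1−p₂) = 1 − 0.080781 × 0.025510 = 0.997939.

0.9979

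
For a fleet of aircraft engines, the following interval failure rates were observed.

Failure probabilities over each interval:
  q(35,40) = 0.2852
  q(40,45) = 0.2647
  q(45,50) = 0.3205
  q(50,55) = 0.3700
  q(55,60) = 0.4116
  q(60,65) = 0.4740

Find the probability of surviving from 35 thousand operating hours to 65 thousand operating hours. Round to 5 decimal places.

0.06964

P(survive 35→65) = (1 − 0.2852) × (1 − 0.2647) × (1 − 0.3205) × (1 − 0.3700) × (1 − 0.4116) × (1 − 0.4740).
= 0.7148 × 0.7353 × 0.6795 × 0.6300 × 0.5884 × 0.5260 = 0.069637.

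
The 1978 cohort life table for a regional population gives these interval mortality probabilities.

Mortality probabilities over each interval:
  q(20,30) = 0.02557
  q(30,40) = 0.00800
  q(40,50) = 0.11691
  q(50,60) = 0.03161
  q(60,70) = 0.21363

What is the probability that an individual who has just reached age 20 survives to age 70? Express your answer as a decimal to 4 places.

0.6500

P(survive 20→70) = (1 − 0.02557) × (1 − 0.00800) × (1 − 0.11691) × (1 − 0.03161) × (1 − 0.21363).
= 0.97443 × 0.99200 × 0.88309 × 0.96839 × 0.78637 = 0.650047.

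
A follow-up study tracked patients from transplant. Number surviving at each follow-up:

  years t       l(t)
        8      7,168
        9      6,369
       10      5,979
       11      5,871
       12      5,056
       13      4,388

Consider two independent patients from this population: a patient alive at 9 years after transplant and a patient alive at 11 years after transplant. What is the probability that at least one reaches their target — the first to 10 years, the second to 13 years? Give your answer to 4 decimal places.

p₁ = l(10)/l(9) = 5,979/6,369 = 0.938766; p₂ = l(13)/l(11) = 4,388/5,871 = 0.747402.
P(at least one) = 1 − (1−p₁)(1−p₂) = 1 − 0.061234 × 0.252598 = 0.984532.

0.9845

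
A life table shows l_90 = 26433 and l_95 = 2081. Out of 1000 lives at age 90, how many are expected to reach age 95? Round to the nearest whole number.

The relevant probability is 2081/26433 = 0.078727.
Expected number = 1000 × 0.078727 = 79.

79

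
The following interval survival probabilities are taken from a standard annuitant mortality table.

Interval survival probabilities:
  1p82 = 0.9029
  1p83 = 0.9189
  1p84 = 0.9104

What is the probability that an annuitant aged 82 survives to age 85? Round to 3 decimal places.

0.755

3p82 = 0.9029 × 0.9189 × 0.9104.
= 0.755336.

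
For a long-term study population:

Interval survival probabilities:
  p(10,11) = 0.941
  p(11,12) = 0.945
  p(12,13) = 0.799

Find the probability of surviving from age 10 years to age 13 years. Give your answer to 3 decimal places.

0.711

The overall survival probability is 0.941 × 0.945 × 0.799.
= 0.710507.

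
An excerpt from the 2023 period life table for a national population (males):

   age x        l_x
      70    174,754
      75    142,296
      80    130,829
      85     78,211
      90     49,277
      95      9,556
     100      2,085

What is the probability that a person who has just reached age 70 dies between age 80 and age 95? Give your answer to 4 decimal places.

0.6940

We want 10|15q70 = (l_80 − l_95)/l_70.
This is the probability of reaching 80 but not 95, conditional on being alive at 70: (l_80 − l_95) / l_70.
= (130,829 − 9,556) / 174,754 = 121,273 / 174,754 = 0.693964.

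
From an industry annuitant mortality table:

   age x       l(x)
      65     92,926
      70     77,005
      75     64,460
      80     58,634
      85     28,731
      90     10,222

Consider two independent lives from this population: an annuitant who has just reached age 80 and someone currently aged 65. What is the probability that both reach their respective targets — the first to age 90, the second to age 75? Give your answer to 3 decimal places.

p₁ = l(90)/l(80) = 10,222/58,634 = 0.174336; p₂ = l(75)/l(65) = 64,460/92,926 = 0.693670.
P(both) = p₁ × p₂ = 0.174336 × 0.693670 = 0.120932.

0.121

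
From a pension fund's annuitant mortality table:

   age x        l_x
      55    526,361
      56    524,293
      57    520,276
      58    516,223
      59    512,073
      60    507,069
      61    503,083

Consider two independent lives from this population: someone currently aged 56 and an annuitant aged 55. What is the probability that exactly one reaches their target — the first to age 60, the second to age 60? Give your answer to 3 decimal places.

p₁ = l_60/l_56 = 507,069/524,293 = 0.967148; p₂ = l_60/l_55 = 507,069/526,361 = 0.963348.
P(exactly one) = p₁(1−p₂) + (1−p₁)p₂ = 0.035448 + 0.031648 = 0.067096.

0.067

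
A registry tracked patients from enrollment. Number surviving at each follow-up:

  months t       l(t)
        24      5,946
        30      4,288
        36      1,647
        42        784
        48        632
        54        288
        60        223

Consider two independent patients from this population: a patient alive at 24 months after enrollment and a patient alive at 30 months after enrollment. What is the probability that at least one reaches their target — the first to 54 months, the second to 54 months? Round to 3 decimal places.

p₁ = l(54)/l(24) = 288/5,946 = 0.048436; p₂ = l(54)/l(30) = 288/4,288 = 0.067164.
P(at least one) = 1 − (1−p₁)(1−p₂) = 1 − 0.951564 × 0.932836 = 0.112347.

0.112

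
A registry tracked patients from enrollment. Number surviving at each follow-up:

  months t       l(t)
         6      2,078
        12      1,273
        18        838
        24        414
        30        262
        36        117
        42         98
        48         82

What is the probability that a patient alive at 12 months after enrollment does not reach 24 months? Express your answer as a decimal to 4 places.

0.6748

P(die before 24 | alive at 12) = 1 − l(24)/l(12) = 1 − 414/1,273 = (859)/1,273 = 0.674784.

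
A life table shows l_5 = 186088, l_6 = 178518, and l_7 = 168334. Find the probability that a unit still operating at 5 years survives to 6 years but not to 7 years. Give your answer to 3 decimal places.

0.055

This is the probability of reaching 6 but not 7, conditional on being operational at 5: (l_6 − l_7) / l_5.
= (178518 − 168334) / 186088 = 10184 / 186088 = 0.054727.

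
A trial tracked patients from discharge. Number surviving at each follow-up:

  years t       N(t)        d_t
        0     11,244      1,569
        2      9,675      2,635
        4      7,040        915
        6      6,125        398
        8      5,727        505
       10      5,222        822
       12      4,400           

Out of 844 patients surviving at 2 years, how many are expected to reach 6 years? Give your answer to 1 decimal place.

The relevant probability is 6,125/9,675 = 0.633075.
Expected number = 844 × 0.633075 = 534.3.

534.3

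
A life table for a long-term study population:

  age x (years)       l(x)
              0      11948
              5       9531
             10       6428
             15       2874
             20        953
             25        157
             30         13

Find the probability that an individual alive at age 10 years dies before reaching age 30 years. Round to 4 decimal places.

P(die before 30 | alive at 10) = 1 − l(30)/l(10) = 1 − 13/6428 = (6415)/6428 = 0.997978.

0.9980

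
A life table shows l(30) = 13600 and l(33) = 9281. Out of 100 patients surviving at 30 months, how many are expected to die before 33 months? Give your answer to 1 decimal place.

The relevant probability is 1 − 9281/13600 = 0.317574.
Expected number = 100 × 0.317574 = 31.8.

31.8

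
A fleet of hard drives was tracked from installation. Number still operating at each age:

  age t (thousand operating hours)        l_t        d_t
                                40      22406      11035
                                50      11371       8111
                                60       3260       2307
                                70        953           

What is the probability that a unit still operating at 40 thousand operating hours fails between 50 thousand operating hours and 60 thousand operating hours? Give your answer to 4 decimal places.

0.3620

This is the probability of reaching 50 but not 60, conditional on being operational at 40: (l_50 − l_60) / l_40.
= (11371 − 3260) / 22406 = 8111 / 22406 = 0.362001.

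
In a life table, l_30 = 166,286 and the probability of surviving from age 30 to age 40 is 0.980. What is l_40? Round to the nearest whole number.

l_40 = l_30 × p = 166,286 × 0.980 = 162960.

162960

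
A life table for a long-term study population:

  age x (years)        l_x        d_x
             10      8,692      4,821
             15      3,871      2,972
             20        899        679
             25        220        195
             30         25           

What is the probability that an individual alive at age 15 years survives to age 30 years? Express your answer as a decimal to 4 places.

0.0065

The conditional survival probability is l_30/l_15 = 25/3,871 = 0.006458.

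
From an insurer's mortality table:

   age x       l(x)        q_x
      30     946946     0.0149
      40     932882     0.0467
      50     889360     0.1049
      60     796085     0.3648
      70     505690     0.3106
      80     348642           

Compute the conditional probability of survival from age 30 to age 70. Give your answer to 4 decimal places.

0.5340

The conditional survival probability is l(70)/l(30) = 505690/946946 = 0.534022.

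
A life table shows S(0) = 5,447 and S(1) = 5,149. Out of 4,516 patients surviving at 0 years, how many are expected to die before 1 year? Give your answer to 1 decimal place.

The relevant probability is 1 − 5,149/5,447 = 0.054709.
Expected number = 4,516 × 0.054709 = 247.1.

247.1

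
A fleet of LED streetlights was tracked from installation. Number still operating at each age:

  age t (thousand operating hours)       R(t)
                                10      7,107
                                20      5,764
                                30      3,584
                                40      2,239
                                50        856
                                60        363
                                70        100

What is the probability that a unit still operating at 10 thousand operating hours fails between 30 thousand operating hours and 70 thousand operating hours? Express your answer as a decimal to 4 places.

This is the probability of reaching 30 but not 70, conditional on being operational at 10: (R(30) − R(70)) / R(10).
= (3,584 − 100) / 7,107 = 3,484 / 7,107 = 0.490221.

0.4902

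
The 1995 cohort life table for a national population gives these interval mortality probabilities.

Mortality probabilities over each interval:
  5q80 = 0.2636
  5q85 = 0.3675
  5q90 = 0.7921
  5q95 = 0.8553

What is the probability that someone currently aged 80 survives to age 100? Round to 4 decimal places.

0.0140

Survival from 80 to 100 is the product of surviving each interval: (1 − 0.2636) × (1 − 0.3675) × (1 − 0.7921) × (1 − 0.8553).
= 0.7364 × 0.6325 × 0.2079 × 0.1447 = 0.014012.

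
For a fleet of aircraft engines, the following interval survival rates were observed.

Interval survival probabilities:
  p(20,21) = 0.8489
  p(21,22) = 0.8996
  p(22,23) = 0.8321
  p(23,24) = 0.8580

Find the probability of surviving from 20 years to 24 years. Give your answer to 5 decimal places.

0.54522

P(survive 20→24) = 0.8489 × 0.8996 × 0.8321 × 0.8580.
= 0.545216.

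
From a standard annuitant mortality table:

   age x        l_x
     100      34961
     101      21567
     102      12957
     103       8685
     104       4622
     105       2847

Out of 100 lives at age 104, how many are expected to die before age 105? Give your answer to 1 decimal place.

38.4

The relevant probability is 1 − 2847/4622 = 0.384033.
Expected number = 100 × 0.384033 = 38.4.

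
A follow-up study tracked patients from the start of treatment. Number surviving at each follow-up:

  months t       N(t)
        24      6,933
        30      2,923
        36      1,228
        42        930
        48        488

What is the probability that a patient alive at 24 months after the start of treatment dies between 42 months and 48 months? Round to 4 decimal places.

0.0638

This is the probability of reaching 42 but not 48, conditional on being alive at 24: (N(42) − N(48)) / N(24).
= (930 − 488) / 6,933 = 442 / 6,933 = 0.063753.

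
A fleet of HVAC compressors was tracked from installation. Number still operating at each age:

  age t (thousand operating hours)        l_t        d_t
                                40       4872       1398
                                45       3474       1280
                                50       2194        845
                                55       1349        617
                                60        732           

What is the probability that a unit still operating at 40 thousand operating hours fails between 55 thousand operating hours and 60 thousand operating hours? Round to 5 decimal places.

0.12664

This is the probability of reaching 55 but not 60, conditional on being operational at 40: (l_55 − l_60) / l_40.
= (1349 − 732) / 4872 = 617 / 4872 = 0.126642.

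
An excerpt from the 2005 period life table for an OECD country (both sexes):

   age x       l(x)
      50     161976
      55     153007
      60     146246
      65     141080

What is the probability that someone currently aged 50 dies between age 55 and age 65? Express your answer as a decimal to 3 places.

0.074

This is the probability of reaching 55 but not 65, conditional on being alive at 50: (l(55) − l(65)) / l(50).
= (153007 − 141080) / 161976 = 11927 / 161976 = 0.073634.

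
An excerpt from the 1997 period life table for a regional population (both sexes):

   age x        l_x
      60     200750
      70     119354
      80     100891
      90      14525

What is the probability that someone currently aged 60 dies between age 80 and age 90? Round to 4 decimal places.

0.4302

We want 20|10q60 = (l_80 − l_90)/l_60.
This is the probability of reaching 80 but not 90, conditional on being alive at 60: (l_80 − l_90) / l_60.
= (100891 − 14525) / 200750 = 86366 / 200750 = 0.430217.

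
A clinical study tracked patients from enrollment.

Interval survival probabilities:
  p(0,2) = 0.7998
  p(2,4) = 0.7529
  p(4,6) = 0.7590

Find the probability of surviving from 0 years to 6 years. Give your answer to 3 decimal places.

Chaining the interval survival probabilities: 0.7998 × 0.7529 × 0.7590.
= 0.457047.

0.457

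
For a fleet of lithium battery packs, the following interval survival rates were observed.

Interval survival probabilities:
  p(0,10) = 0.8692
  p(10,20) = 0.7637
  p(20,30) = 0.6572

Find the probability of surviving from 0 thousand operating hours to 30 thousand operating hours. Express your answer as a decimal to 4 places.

The overall survival probability is 0.8692 × 0.7637 × 0.6572.
= 0.436255.

0.4363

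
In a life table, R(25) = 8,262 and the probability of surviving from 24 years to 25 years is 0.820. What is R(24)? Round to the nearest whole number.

R(24) = R(25) / p = 8,262 / 0.820 = 10076.

10076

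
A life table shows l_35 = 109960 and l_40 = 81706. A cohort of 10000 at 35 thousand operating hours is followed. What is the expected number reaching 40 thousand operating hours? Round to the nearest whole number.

7431

The relevant probability is 81706/109960 = 0.743052.
Expected number = 10000 × 0.743052 = 7431.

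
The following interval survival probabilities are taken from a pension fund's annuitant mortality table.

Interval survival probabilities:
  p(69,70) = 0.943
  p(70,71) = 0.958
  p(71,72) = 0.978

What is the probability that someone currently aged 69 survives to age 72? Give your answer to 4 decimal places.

0.8835

The overall survival probability is 0.943 × 0.958 × 0.978.
= 0.883519.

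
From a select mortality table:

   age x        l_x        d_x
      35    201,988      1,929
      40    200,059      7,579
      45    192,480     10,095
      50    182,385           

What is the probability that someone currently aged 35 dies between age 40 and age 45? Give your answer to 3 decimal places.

0.038

This is the probability of reaching 40 but not 45, conditional on being alive at 35: (l_40 − l_45) / l_35.
= (200,059 − 192,480) / 201,988 = 7,579 / 201,988 = 0.037522.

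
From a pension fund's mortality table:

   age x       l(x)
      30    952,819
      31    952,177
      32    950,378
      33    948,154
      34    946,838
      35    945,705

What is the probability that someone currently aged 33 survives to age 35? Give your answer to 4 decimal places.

0.9974

The conditional survival probability is l(35)/l(33) = 945,705/948,154 = 0.997417.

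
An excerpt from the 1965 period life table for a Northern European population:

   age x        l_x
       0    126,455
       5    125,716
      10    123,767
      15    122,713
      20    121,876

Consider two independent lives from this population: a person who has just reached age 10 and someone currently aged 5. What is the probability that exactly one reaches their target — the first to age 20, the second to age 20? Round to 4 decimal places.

0.0449

p₁ = l_20/l_10 = 121,876/123,767 = 0.984721; p₂ = l_20/l_5 = 121,876/125,716 = 0.969455.
P(exactly one) = p₁(1−p₂) + (1−p₁)p₂ = 0.030078 + 0.014812 = 0.044891.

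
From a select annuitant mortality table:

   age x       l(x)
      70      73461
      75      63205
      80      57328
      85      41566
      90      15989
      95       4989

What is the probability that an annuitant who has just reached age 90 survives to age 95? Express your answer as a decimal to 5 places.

The conditional survival probability is l(95)/l(90) = 4989/15989 = 0.312027.

0.31203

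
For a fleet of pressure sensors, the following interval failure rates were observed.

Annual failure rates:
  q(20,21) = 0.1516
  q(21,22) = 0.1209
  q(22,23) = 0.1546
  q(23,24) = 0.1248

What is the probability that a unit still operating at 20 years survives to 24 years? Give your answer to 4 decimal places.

P(survive 20→24) = (1 − 0.1516) × (1 − 0.1209) × (1 − 0.1546) × (1 − 0.1248).
= 0.8484 × 0.8791 × 0.8454 × 0.8752 = 0.551834.

0.5518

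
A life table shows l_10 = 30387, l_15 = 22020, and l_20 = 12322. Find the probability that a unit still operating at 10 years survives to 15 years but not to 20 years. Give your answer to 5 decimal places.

0.31915

This is the probability of reaching 15 but not 20, conditional on being operational at 10: (l_15 − l_20) / l_10.
= (22020 − 12322) / 30387 = 9698 / 30387 = 0.319150.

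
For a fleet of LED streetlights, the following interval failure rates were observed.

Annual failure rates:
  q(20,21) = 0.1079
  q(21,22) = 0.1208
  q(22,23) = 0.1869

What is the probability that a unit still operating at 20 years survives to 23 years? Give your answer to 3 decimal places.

P(survive 20→23) = (1 − 0.1079) × (1 − 0.1208) × (1 − 0.1869).
= 0.8921 × 0.8792 × 0.8131 = 0.637742.

0.638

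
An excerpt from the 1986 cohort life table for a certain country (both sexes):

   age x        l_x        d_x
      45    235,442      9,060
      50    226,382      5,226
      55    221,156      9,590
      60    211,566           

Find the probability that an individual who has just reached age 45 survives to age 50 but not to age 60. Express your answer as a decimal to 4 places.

0.0629

We want 5|10q45 = (l_50 − l_60)/l_45.
This is the probability of reaching 50 but not 60, conditional on being alive at 45: (l_50 − l_60) / l_45.
= (226,382 − 211,566) / 235,442 = 14,816 / 235,442 = 0.062928.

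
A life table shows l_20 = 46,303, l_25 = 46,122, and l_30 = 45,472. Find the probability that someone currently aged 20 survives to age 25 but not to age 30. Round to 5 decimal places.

This is the probability of reaching 25 but not 30, conditional on being alive at 20: (l_25 − l_30) / l_20.
= (46,122 − 45,472) / 46,303 = 650 / 46,303 = 0.014038.

0.01404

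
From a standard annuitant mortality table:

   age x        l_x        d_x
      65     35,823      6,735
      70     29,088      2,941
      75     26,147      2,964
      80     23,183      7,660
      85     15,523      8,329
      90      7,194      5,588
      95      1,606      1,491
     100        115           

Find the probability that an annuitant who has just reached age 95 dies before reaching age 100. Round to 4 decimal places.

P(die before 100 | alive at 95) = 1 − l_100/l_95 = 1 − 115/1,606 = (1,491)/1,606 = 0.928394.

0.9284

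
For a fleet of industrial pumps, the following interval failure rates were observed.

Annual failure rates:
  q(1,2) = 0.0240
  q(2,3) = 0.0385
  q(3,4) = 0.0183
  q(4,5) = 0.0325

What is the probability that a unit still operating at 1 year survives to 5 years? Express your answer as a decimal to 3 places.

0.891

Chaining the interval survival probabilities: (1 − 0.0240) × (1 − 0.0385) × (1 − 0.0183) × (1 − 0.0325).
= 0.9760 × 0.9615 × 0.9817 × 0.9675 = 0.891310.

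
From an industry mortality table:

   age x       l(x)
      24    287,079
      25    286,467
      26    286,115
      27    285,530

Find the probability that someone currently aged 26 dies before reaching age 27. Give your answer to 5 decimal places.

P(die before 27 | alive at 26) = 1 − l(27)/l(26) = 1 − 285,530/286,115 = (585)/286,115 = 0.002045.

0.00204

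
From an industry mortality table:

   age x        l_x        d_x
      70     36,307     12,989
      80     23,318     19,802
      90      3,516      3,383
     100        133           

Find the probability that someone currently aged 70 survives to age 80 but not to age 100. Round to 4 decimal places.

0.6386

We want 10|20q70 = (l_80 − l_100)/l_70.
This is the probability of reaching 80 but not 100, conditional on being alive at 70: (l_80 − l_100) / l_70.
= (23,318 − 133) / 36,307 = 23,185 / 36,307 = 0.638582.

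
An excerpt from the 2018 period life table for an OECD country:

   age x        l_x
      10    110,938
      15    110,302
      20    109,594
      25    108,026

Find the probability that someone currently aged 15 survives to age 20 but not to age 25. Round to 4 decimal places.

0.0142

We want 5|5q15 = (l_20 − l_25)/l_15.
This is the probability of reaching 20 but not 25, conditional on being alive at 15: (l_20 − l_25) / l_15.
= (109,594 − 108,026) / 110,302 = 1,568 / 110,302 = 0.014216.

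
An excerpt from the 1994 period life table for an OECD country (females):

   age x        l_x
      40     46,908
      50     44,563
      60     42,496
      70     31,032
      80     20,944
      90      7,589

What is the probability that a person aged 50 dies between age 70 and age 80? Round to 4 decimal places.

0.2264

We want 20|10q50 = (l_70 − l_80)/l_50.
This is the probability of reaching 70 but not 80, conditional on being alive at 50: (l_70 − l_80) / l_50.
= (31,032 − 20,944) / 44,563 = 10,088 / 44,563 = 0.226376.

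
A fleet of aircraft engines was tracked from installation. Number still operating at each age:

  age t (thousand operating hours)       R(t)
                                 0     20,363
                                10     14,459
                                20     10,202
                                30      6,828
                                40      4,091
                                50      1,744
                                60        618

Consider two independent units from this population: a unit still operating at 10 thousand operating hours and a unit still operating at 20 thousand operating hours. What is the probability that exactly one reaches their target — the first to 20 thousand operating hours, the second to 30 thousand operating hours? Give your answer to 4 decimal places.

p₁ = R(20)/R(10) = 10,202/14,459 = 0.705581; p₂ = R(30)/R(20) = 6,828/10,202 = 0.669281.
P(exactly one) = p₁(1−p₂) + (1−p₁)p₂ = 0.233349 + 0.197049 = 0.430398.

0.4304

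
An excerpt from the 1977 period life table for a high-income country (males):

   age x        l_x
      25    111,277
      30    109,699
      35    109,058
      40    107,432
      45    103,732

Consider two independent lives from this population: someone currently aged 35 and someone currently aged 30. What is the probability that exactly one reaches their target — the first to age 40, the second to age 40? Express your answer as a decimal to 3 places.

0.035

p₁ = l_40/l_35 = 107,432/109,058 = 0.985091; p₂ = l_40/l_30 = 107,432/109,699 = 0.979334.
P(exactly one) = p₁(1−p₂) + (1−p₁)p₂ = 0.020358 + 0.014601 = 0.034959.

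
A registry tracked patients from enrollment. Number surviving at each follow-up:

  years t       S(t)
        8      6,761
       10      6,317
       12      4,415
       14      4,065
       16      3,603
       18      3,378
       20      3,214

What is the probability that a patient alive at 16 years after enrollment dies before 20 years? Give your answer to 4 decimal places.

0.1080

P(die before 20 | alive at 16) = 1 − S(20)/S(16) = 1 − 3,214/3,603 = (389)/3,603 = 0.107966.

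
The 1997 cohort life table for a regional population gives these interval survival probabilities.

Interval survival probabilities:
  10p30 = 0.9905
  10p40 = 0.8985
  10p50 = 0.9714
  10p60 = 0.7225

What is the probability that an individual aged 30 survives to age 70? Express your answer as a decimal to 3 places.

0.625

The overall survival probability is 0.9905 × 0.8985 × 0.9714 × 0.7225.
= 0.624609.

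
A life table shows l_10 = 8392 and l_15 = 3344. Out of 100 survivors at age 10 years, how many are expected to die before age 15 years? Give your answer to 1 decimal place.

60.2

The relevant probability is 1 − 3344/8392 = 0.601525.
Expected number = 100 × 0.601525 = 60.2.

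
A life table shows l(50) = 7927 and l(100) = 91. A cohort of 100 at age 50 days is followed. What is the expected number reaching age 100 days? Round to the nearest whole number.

The relevant probability is 91/7927 = 0.011480.
Expected number = 100 × 0.011480 = 1.

1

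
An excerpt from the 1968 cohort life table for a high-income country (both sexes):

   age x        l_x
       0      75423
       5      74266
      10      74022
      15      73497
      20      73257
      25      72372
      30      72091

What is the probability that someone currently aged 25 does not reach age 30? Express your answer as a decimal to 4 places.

P(die before 30 | alive at 25) = 1 − l_30/l_25 = 1 − 72091/72372 = (281)/72372 = 0.003883.

0.0039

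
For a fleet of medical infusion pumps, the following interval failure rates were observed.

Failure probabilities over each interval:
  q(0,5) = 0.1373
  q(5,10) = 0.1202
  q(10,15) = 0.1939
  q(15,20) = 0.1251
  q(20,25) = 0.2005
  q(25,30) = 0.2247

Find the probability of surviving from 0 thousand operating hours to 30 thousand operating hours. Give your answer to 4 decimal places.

P(survive 0→30) = (1 − 0.1373) × (1 − 0.1202) × (1 − 0.1939) × (1 − 0.1251) × (1 − 0.2005) × (1 − 0.2247).
= 0.8627 × 0.8798 × 0.8061 × 0.8749 × 0.7995 × 0.7753 = 0.331802.

0.3318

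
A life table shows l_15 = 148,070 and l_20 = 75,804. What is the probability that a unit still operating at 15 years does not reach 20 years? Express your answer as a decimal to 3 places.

0.488

P(fail before 20 | operational at 15) = 1 − l_20/l_15 = 1 − 75,804/148,070 = (72,266)/148,070 = 0.488053.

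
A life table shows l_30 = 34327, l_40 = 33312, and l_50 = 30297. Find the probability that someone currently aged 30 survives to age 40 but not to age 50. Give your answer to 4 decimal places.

This is the probability of reaching 40 but not 50, conditional on being alive at 30: (l_40 − l_50) / l_30.
= (33312 − 30297) / 34327 = 3015 / 34327 = 0.087832.

0.0878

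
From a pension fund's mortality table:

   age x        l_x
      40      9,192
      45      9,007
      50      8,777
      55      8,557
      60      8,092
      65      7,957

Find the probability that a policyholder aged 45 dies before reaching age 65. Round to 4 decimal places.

0.1166

P(die before 65 | alive at 45) = 1 − l_65/l_45 = 1 − 7,957/9,007 = (1,050)/9,007 = 0.116576.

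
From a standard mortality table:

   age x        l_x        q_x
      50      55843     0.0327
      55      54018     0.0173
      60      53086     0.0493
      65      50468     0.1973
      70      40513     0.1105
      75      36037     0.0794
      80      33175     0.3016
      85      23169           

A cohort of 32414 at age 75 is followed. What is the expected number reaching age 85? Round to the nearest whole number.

20840

The relevant probability is 23169/36037 = 0.642923.
Expected number = 32414 × 0.642923 = 20840.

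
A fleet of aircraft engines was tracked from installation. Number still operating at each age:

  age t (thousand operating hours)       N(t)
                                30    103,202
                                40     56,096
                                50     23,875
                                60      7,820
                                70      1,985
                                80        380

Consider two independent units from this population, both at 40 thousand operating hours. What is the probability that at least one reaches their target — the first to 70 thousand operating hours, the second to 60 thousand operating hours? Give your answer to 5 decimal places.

p₁ = N(70)/N(40) = 1,985/56,096 = 0.035386; p₂ = N(60)/N(40) = 7,820/56,096 = 0.139404.
P(at least one) = 1 − (1−p₁)(1−p₂) = 1 − 0.964614 × 0.860596 = 0.169857.

0.16986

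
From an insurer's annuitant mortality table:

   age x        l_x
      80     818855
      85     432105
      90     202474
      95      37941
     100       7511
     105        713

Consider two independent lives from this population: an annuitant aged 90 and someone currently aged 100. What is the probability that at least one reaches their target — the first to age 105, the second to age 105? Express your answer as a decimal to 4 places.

p₁ = l_105/l_90 = 713/202474 = 0.003521; p₂ = l_105/l_100 = 713/7511 = 0.094927.
P(at least one) = 1 − (1−p₁)(1−p₂) = 1 − 0.996479 × 0.905073 = 0.098114.

0.0981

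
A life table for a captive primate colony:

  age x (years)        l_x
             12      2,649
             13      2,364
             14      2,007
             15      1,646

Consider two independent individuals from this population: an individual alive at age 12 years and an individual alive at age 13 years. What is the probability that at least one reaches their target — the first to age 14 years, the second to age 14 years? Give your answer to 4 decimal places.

p₁ = l_14/l_12 = 2,007/2,649 = 0.757644; p₂ = l_14/l_13 = 2,007/2,364 = 0.848985.
P(at least one) = 1 − (1−p₁)(1−p₂) = 1 − 0.242356 × 0.151015 = 0.963401.

0.9634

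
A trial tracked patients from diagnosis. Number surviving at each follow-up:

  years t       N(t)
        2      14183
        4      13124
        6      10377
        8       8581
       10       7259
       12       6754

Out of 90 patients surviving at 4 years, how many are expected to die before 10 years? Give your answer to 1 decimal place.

40.2

The relevant probability is 1 − 7259/13124 = 0.446891.
Expected number = 90 × 0.446891 = 40.2.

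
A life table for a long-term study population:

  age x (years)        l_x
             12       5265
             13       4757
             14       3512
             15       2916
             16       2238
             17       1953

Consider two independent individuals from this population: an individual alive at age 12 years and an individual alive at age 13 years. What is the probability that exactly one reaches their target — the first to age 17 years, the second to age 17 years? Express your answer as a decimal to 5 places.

p₁ = l_17/l_12 = 1953/5265 = 0.370940; p₂ = l_17/l_13 = 1953/4757 = 0.410553.
P(exactly one) = p₁(1−p₂) + (1−p₁)p₂ = 0.218649 + 0.258262 = 0.476912.

0.47691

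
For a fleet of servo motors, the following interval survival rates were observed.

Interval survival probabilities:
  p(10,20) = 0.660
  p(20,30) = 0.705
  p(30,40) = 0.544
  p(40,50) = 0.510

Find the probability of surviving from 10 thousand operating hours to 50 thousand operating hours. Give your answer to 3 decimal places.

0.129

Chaining the interval survival probabilities: 0.660 × 0.705 × 0.544 × 0.510.
= 0.129093.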